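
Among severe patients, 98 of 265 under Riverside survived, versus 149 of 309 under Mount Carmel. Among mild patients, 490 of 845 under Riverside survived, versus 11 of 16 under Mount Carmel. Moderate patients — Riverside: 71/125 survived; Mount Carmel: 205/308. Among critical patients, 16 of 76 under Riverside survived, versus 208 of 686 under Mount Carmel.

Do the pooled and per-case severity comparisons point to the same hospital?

Severe: Riverside 98/265 = 37.0%, Mount Carmel 149/309 = 48.2% → Mount Carmel
Mild: Riverside 490/845 = 58.0%, Mount Carmel 11/16 = 68.8% → Mount Carmel
Moderate: Riverside 71/125 = 56.8%, Mount Carmel 205/308 = 66.6% → Mount Carmel
Critical: Riverside 16/76 = 21.1%, Mount Carmel 208/686 = 30.3% → Mount Carmel
Overall: Riverside 675/1311 = 51.5%, Mount Carmel 573/1319 = 43.4% → Riverside
Mount Carmel wins each case group but Riverside wins overall — the comparison reverses. Mount Carmel's patients skew toward critical, which has a lower base rate.

No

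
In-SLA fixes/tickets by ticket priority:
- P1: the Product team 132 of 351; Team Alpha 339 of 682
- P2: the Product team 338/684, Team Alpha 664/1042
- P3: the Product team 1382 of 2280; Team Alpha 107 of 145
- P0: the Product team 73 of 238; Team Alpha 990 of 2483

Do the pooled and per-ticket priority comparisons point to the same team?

P1: the Product team 132/351 = 37.6%, Team Alpha 339/682 = 49.7% → Team Alpha
P2: the Product team 338/684 = 49.4%, Team Alpha 664/1042 = 63.7% → Team Alpha
P3: the Product team 1382/2280 = 60.6%, Team Alpha 107/145 = 73.8% → Team Alpha
P0: the Product team 73/238 = 30.7%, Team Alpha 990/2483 = 39.9% → Team Alpha
Overall: the Product team 1925/3553 = 54.2%, Team Alpha 2100/4352 = 48.3% → the Product team
Team Alpha wins each ticket group but the Product team wins overall — the comparison reverses. Team Alpha's tickets skew toward P0, which has a lower base rate.

No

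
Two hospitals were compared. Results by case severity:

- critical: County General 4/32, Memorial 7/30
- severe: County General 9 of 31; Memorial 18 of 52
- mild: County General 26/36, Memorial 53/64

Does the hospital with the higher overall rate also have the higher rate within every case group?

Critical: County General 4/32 = 12.5%, Memorial 7/30 = 23.3% → Memorial
Severe: County General 9/31 = 29.0%, Memorial 18/52 = 34.6% → Memorial
Mild: County General 26/36 = 72.2%, Memorial 53/64 = 82.8% → Memorial
Overall: County General 39/99 = 39.4%, Memorial 78/146 = 53.4% → Memorial
Memorial wins overall and in every case group — no reversal.

Yes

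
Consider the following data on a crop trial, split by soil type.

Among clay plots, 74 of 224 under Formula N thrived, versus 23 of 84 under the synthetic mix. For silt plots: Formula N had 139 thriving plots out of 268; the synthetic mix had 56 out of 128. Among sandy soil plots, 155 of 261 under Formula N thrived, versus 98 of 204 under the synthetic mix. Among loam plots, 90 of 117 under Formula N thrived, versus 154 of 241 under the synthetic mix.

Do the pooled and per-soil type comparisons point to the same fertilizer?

Yes

Clay: Formula N 74/224 = 33.0%, the synthetic mix 23/84 = 27.4% → Formula N
Silt: Formula N 139/268 = 51.9%, the synthetic mix 56/128 = 43.8% → Formula N
Sandy soil: Formula N 155/261 = 59.4%, the synthetic mix 98/204 = 48.0% → Formula N
Loam: Formula N 90/117 = 76.9%, the synthetic mix 154/241 = 63.9% → Formula N
Overall: Formula N 458/870 = 52.6%, the synthetic mix 331/657 = 50.4% → Formula N
Formula N wins overall and in every soil group — no reversal.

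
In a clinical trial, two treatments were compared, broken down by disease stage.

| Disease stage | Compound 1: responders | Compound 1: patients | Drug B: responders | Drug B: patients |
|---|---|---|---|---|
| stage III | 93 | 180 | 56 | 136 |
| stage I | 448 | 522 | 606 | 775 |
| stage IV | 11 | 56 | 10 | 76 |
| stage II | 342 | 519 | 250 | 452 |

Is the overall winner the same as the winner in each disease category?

Stage III: Compound 1 93/180 = 51.7%, Drug B 56/136 = 41.2% → Compound 1
Stage I: Compound 1 448/522 = 85.8%, Drug B 606/775 = 78.2% → Compound 1
Stage IV: Compound 1 11/56 = 19.6%, Drug B 10/76 = 13.2% → Compound 1
Stage II: Compound 1 342/519 = 65.9%, Drug B 250/452 = 55.3% → Compound 1
Overall: Compound 1 894/1277 = 70.0%, Drug B 922/1439 = 64.1% → Compound 1
Compound 1 wins overall and in every disease group — no reversal.

Yes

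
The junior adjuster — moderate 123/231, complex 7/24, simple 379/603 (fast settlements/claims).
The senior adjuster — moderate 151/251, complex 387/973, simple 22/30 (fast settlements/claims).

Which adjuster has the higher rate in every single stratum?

Moderate: the junior adjuster 123/231 = 53.2%, the senior adjuster 151/251 = 60.2% → the senior adjuster
Complex: the junior adjuster 7/24 = 29.2%, the senior adjuster 387/973 = 39.8% → the senior adjuster
Simple: the junior adjuster 379/603 = 62.9%, the senior adjuster 22/30 = 73.3% → the senior adjuster
The senior adjuster has the higher rate in all 3 groups.

the senior adjuster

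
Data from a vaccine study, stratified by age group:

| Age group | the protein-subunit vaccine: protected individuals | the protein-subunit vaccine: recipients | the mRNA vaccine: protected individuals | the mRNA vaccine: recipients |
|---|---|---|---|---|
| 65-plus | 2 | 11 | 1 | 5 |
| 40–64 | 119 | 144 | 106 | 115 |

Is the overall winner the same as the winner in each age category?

65-plus: the protein-subunit vaccine 2/11 = 18.2%, the mRNA vaccine 1/5 = 20.0% → the mRNA vaccine
40–64: the protein-subunit vaccine 119/144 = 82.6%, the mRNA vaccine 106/115 = 92.2% → the mRNA vaccine
Overall: the protein-subunit vaccine 121/155 = 78.1%, the mRNA vaccine 107/120 = 89.2% → the mRNA vaccine
The mRNA vaccine wins overall and in every age group — no reversal.

Yes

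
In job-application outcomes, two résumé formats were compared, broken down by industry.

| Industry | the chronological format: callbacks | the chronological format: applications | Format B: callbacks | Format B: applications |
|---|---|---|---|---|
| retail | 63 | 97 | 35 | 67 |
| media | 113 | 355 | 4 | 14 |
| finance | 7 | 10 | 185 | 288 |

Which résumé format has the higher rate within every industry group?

Retail: the chronological format 63/97 = 64.9%, Format B 35/67 = 52.2% → the chronological format
Media: the chronological format 113/355 = 31.8%, Format B 4/14 = 28.6% → the chronological format
Finance: the chronological format 7/10 = 70.0%, Format B 185/288 = 64.2% → the chronological format
The chronological format has the higher rate in all 3 groups.

the chronological format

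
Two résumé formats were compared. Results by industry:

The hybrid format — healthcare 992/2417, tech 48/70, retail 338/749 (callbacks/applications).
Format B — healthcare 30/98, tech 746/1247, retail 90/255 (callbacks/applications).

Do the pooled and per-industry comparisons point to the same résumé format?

No

Healthcare: the hybrid format 992/2417 = 41.0%, Format B 30/98 = 30.6% → the hybrid format
Tech: the hybrid format 48/70 = 68.6%, Format B 746/1247 = 59.8% → the hybrid format
Retail: the hybrid format 338/749 = 45.1%, Format B 90/255 = 35.3% → the hybrid format
Overall: the hybrid format 1378/3236 = 42.6%, Format B 866/1600 = 54.1% → Format B
The hybrid format wins each industry group but Format B wins overall — the comparison reverses. The hybrid format's applications skew toward healthcare, which has a lower base rate.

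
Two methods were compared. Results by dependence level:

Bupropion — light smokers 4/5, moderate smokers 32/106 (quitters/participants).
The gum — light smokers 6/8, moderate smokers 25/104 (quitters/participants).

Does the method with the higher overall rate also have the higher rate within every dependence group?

Yes

Light smokers: bupropion 4/5 = 80.0%, the gum 6/8 = 75.0% → bupropion
Moderate smokers: bupropion 32/106 = 30.2%, the gum 25/104 = 24.0% → bupropion
Overall: bupropion 36/111 = 32.4%, the gum 31/112 = 27.7% → bupropion
Bupropion wins overall and in every dependence group — no reversal.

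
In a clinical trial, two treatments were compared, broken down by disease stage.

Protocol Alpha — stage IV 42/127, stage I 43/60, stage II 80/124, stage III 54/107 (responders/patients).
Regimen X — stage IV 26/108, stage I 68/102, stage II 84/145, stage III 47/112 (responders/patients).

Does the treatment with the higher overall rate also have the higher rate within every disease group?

Yes

Stage IV: Protocol Alpha 42/127 = 33.1%, Regimen X 26/108 = 24.1% → Protocol Alpha
Stage I: Protocol Alpha 43/60 = 71.7%, Regimen X 68/102 = 66.7% → Protocol Alpha
Stage II: Protocol Alpha 80/124 = 64.5%, Regimen X 84/145 = 57.9% → Protocol Alpha
Stage III: Protocol Alpha 54/107 = 50.5%, Regimen X 47/112 = 42.0% → Protocol Alpha
Overall: Protocol Alpha 219/418 = 52.4%, Regimen X 225/467 = 48.2% → Protocol Alpha
Protocol Alpha wins overall and in every disease group — no reversal.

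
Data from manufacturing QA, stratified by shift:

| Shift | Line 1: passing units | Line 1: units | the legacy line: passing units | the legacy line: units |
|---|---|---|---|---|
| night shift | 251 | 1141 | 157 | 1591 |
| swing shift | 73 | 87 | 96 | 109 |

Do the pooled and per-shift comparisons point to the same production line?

Night shift: Line 1 251/1141 = 22.0%, the legacy line 157/1591 = 9.9% → Line 1
Swing shift: Line 1 73/87 = 83.9%, the legacy line 96/109 = 88.1% → the legacy line
Overall: Line 1 324/1228 = 26.4%, the legacy line 253/1700 = 14.9% → Line 1
Neither sweeps: Line 1 wins 1 of 2 groups, the legacy line wins 1. Line 1 wins overall but not every group — no Simpson reversal.

No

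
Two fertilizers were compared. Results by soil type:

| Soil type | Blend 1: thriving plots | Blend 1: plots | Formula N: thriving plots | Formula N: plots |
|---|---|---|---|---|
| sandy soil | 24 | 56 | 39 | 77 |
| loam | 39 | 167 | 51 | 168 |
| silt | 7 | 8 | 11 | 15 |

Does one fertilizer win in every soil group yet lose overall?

Sandy soil: Blend 1 24/56 = 42.9%, Formula N 39/77 = 50.6% → Formula N
Loam: Blend 1 39/167 = 23.4%, Formula N 51/168 = 30.4% → Formula N
Silt: Blend 1 7/8 = 87.5%, Formula N 11/15 = 73.3% → Blend 1
Overall: Blend 1 70/231 = 30.3%, Formula N 101/260 = 38.8% → Formula N
Neither sweeps: Blend 1 wins 1 of 3 groups, Formula N wins 2. Formula N wins overall but not every group — no Simpson reversal.

No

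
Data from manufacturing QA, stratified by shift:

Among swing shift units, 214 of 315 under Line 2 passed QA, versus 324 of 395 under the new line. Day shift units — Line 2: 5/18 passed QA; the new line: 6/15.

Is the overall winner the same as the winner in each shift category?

Swing shift: Line 2 214/315 = 67.9%, the new line 324/395 = 82.0% → the new line
Day shift: Line 2 5/18 = 27.8%, the new line 6/15 = 40.0% → the new line
Overall: Line 2 219/333 = 65.8%, the new line 330/410 = 80.5% → the new line
The new line wins overall and in every shift group — no reversal.

Yes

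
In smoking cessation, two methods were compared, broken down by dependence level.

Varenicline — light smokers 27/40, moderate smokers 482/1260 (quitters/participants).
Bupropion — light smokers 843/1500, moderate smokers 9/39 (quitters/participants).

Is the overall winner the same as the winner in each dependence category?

Light smokers: varenicline 27/40 = 67.5%, bupropion 843/1500 = 56.2% → varenicline
Moderate smokers: varenicline 482/1260 = 38.3%, bupropion 9/39 = 23.1% → varenicline
Overall: varenicline 509/1300 = 39.2%, bupropion 852/1539 = 55.4% → bupropion
Varenicline wins each dependence group but bupropion wins overall — the comparison reverses. Varenicline's participants skew toward moderate smokers, which has a lower base rate.

No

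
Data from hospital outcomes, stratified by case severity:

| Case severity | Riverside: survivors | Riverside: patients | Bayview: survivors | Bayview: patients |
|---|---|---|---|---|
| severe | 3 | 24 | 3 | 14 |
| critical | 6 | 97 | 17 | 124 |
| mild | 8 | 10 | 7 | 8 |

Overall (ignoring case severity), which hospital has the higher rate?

Bayview

Severe: Riverside 3/24 = 12.5%, Bayview 3/14 = 21.4% → Bayview
Critical: Riverside 6/97 = 6.2%, Bayview 17/124 = 13.7% → Bayview
Mild: Riverside 8/10 = 80.0%, Bayview 7/8 = 87.5% → Bayview
Overall: Riverside 17/131 = 13.0%, Bayview 27/146 = 18.5% → Bayview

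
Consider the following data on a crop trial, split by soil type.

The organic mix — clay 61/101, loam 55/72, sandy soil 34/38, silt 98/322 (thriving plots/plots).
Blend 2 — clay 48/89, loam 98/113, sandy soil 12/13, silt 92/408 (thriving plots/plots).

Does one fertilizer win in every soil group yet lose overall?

Clay: the organic mix 61/101 = 60.4%, Blend 2 48/89 = 53.9% → the organic mix
Loam: the organic mix 55/72 = 76.4%, Blend 2 98/113 = 86.7% → Blend 2
Sandy soil: the organic mix 34/38 = 89.5%, Blend 2 12/13 = 92.3% → Blend 2
Silt: the organic mix 98/322 = 30.4%, Blend 2 92/408 = 22.5% → the organic mix
Overall: the organic mix 248/533 = 46.5%, Blend 2 250/623 = 40.1% → the organic mix
Neither sweeps: the organic mix wins 2 of 4 groups, Blend 2 wins 2. The organic mix wins overall but not every group — no Simpson reversal.

No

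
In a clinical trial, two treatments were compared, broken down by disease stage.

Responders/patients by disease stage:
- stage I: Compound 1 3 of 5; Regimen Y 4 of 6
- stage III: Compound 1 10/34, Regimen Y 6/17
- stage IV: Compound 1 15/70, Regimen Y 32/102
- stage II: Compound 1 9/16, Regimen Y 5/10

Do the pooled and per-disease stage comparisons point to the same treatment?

No

Stage I: Compound 1 3/5 = 60.0%, Regimen Y 4/6 = 66.7% → Regimen Y
Stage III: Compound 1 10/34 = 29.4%, Regimen Y 6/17 = 35.3% → Regimen Y
Stage IV: Compound 1 15/70 = 21.4%, Regimen Y 32/102 = 31.4% → Regimen Y
Stage II: Compound 1 9/16 = 56.2%, Regimen Y 5/10 = 50.0% → Compound 1
Overall: Compound 1 37/125 = 29.6%, Regimen Y 47/135 = 34.8% → Regimen Y
Neither sweeps: Compound 1 wins 1 of 4 groups, Regimen Y wins 3. Regimen Y wins overall but not every group — no Simpson reversal.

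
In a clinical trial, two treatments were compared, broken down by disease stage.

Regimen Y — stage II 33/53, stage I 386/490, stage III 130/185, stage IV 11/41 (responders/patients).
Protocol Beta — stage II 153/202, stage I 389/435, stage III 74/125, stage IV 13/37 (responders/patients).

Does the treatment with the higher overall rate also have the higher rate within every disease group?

No

Stage II: Regimen Y 33/53 = 62.3%, Protocol Beta 153/202 = 75.7% → Protocol Beta
Stage I: Regimen Y 386/490 = 78.8%, Protocol Beta 389/435 = 89.4% → Protocol Beta
Stage III: Regimen Y 130/185 = 70.3%, Protocol Beta 74/125 = 59.2% → Regimen Y
Stage IV: Regimen Y 11/41 = 26.8%, Protocol Beta 13/37 = 35.1% → Protocol Beta
Overall: Regimen Y 560/769 = 72.8%, Protocol Beta 629/799 = 78.7% → Protocol Beta
Neither sweeps: Regimen Y wins 1 of 4 groups, Protocol Beta wins 3. Protocol Beta wins overall but not every group — no Simpson reversal.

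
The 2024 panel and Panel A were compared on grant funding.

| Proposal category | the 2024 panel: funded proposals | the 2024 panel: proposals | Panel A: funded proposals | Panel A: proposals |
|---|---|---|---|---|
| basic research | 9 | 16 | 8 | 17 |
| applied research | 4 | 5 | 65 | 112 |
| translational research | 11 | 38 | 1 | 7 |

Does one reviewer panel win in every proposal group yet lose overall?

Yes

Basic research: the 2024 panel 9/16 = 56.2%, Panel A 8/17 = 47.1% → the 2024 panel
Applied research: the 2024 panel 4/5 = 80.0%, Panel A 65/112 = 58.0% → the 2024 panel
Translational research: the 2024 panel 11/38 = 28.9%, Panel A 1/7 = 14.3% → the 2024 panel
Overall: the 2024 panel 24/59 = 40.7%, Panel A 74/136 = 54.4% → Panel A
The 2024 panel wins each proposal group but Panel A wins overall — the comparison reverses. The 2024 panel's proposals skew toward translational research, which has a lower base rate.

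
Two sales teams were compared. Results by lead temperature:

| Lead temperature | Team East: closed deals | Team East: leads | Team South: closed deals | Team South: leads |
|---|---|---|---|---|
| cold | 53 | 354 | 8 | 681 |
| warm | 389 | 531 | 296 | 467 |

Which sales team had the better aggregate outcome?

Team East

Cold: Team East 53/354 = 15.0%, Team South 8/681 = 1.2% → Team East
Warm: Team East 389/531 = 73.3%, Team South 296/467 = 63.4% → Team East
Overall: Team East 442/885 = 49.9%, Team South 304/1148 = 26.5% → Team East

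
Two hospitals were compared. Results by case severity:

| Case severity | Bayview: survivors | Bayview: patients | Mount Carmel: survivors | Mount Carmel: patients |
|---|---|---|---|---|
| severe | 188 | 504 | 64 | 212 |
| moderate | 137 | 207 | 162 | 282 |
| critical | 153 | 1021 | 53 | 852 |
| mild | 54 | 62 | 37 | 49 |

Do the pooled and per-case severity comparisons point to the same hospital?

Yes

Severe: Bayview 188/504 = 37.3%, Mount Carmel 64/212 = 30.2% → Bayview
Moderate: Bayview 137/207 = 66.2%, Mount Carmel 162/282 = 57.4% → Bayview
Critical: Bayview 153/1021 = 15.0%, Mount Carmel 53/852 = 6.2% → Bayview
Mild: Bayview 54/62 = 87.1%, Mount Carmel 37/49 = 75.5% → Bayview
Overall: Bayview 532/1794 = 29.7%, Mount Carmel 316/1395 = 22.7% → Bayview
Bayview wins overall and in every case group — no reversal.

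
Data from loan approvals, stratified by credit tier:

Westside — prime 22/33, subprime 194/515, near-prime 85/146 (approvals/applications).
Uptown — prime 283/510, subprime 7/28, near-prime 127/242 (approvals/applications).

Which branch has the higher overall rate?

Prime: Westside 22/33 = 66.7%, Uptown 283/510 = 55.5% → Westside
Subprime: Westside 194/515 = 37.7%, Uptown 7/28 = 25.0% → Westside
Near-prime: Westside 85/146 = 58.2%, Uptown 127/242 = 52.5% → Westside
Overall: Westside 301/694 = 43.4%, Uptown 417/780 = 53.5% → Uptown
(Westside wins every credit group but Uptown wins overall — Westside's applications skew toward the low-rate subprime group.)

Uptown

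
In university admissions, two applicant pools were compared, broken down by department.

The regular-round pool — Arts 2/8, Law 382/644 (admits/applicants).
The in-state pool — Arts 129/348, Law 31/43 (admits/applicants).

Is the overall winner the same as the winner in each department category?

No

Arts: the regular-round pool 2/8 = 25.0%, the in-state pool 129/348 = 37.1% → the in-state pool
Law: the regular-round pool 382/644 = 59.3%, the in-state pool 31/43 = 72.1% → the in-state pool
Overall: the regular-round pool 384/652 = 58.9%, the in-state pool 160/391 = 40.9% → the regular-round pool
The in-state pool wins each department group but the regular-round pool wins overall — the comparison reverses. The in-state pool's applicants skew toward Arts, which has a lower base rate.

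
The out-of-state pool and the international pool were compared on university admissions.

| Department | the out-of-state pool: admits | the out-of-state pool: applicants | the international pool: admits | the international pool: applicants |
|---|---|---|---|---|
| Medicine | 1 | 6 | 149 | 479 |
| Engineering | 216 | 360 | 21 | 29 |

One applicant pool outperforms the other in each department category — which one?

Medicine: the out-of-state pool 1/6 = 16.7%, the international pool 149/479 = 31.1% → the international pool
Engineering: the out-of-state pool 216/360 = 60.0%, the international pool 21/29 = 72.4% → the international pool
The international pool has the higher rate in both groups.

the international pool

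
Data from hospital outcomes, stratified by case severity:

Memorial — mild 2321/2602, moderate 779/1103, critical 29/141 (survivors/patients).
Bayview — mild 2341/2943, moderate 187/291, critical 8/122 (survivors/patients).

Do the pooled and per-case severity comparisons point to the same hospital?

Yes

Mild: Memorial 2321/2602 = 89.2%, Bayview 2341/2943 = 79.5% → Memorial
Moderate: Memorial 779/1103 = 70.6%, Bayview 187/291 = 64.3% → Memorial
Critical: Memorial 29/141 = 20.6%, Bayview 8/122 = 6.6% → Memorial
Overall: Memorial 3129/3846 = 81.4%, Bayview 2536/3356 = 75.6% → Memorial
Memorial wins overall and in every case group — no reversal.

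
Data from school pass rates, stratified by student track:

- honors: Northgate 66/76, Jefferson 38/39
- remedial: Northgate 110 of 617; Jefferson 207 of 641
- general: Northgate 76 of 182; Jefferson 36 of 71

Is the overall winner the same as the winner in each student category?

Yes

Honors: Northgate 66/76 = 86.8%, Jefferson 38/39 = 97.4% → Jefferson
Remedial: Northgate 110/617 = 17.8%, Jefferson 207/641 = 32.3% → Jefferson
General: Northgate 76/182 = 41.8%, Jefferson 36/71 = 50.7% → Jefferson
Overall: Northgate 252/875 = 28.8%, Jefferson 281/751 = 37.4% → Jefferson
Jefferson wins overall and in every student group — no reversal.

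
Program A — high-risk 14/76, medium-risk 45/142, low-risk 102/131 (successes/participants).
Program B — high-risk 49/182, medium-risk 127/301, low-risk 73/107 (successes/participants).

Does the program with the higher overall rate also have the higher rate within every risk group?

High-risk: Program A 14/76 = 18.4%, Program B 49/182 = 26.9% → Program B
Medium-risk: Program A 45/142 = 31.7%, Program B 127/301 = 42.2% → Program B
Low-risk: Program A 102/131 = 77.9%, Program B 73/107 = 68.2% → Program A
Overall: Program A 161/349 = 46.1%, Program B 249/590 = 42.2% → Program A
Neither sweeps: Program A wins 1 of 3 groups, Program B wins 2. Program A wins overall but not every group — no Simpson reversal.

No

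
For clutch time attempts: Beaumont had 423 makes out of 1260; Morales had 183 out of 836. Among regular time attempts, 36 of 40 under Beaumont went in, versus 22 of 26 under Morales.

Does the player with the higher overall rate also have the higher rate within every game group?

Clutch time: Beaumont 423/1260 = 33.6%, Morales 183/836 = 21.9% → Beaumont
Regular time: Beaumont 36/40 = 90.0%, Morales 22/26 = 84.6% → Beaumont
Overall: Beaumont 459/1300 = 35.3%, Morales 205/862 = 23.8% → Beaumont
Beaumont wins overall and in every game group — no reversal.

Yes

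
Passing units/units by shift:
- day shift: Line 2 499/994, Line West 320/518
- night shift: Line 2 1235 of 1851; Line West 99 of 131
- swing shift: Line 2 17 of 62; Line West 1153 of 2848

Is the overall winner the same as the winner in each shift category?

Day shift: Line 2 499/994 = 50.2%, Line West 320/518 = 61.8% → Line West
Night shift: Line 2 1235/1851 = 66.7%, Line West 99/131 = 75.6% → Line West
Swing shift: Line 2 17/62 = 27.4%, Line West 1153/2848 = 40.5% → Line West
Overall: Line 2 1751/2907 = 60.2%, Line West 1572/3497 = 45.0% → Line 2
Line West wins each shift group but Line 2 wins overall — the comparison reverses. Line West's units skew toward swing shift, which has a lower base rate.

No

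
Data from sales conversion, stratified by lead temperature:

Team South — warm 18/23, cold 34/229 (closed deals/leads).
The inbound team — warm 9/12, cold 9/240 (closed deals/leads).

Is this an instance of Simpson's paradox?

Warm: Team South 18/23 = 78.3%, the inbound team 9/12 = 75.0% → Team South
Cold: Team South 34/229 = 14.8%, the inbound team 9/240 = 3.8% → Team South
Overall: Team South 52/252 = 20.6%, the inbound team 18/252 = 7.1% → Team South
Team South wins overall and in every lead group — no reversal.

No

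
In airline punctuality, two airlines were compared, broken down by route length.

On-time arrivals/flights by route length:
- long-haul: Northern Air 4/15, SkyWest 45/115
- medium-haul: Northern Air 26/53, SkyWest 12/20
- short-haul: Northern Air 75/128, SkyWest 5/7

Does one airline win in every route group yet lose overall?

Yes

Long-haul: Northern Air 4/15 = 26.7%, SkyWest 45/115 = 39.1% → SkyWest
Medium-haul: Northern Air 26/53 = 49.1%, SkyWest 12/20 = 60.0% → SkyWest
Short-haul: Northern Air 75/128 = 58.6%, SkyWest 5/7 = 71.4% → SkyWest
Overall: Northern Air 105/196 = 53.6%, SkyWest 62/142 = 43.7% → Northern Air
SkyWest wins each route group but Northern Air wins overall — the comparison reverses. SkyWest's flights skew toward long-haul, which has a lower base rate.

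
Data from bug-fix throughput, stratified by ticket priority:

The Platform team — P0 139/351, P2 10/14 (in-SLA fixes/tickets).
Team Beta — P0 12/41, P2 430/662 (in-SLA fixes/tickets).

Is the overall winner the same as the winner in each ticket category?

No

P0: the Platform team 139/351 = 39.6%, Team Beta 12/41 = 29.3% → the Platform team
P2: the Platform team 10/14 = 71.4%, Team Beta 430/662 = 65.0% → the Platform team
Overall: the Platform team 149/365 = 40.8%, Team Beta 442/703 = 62.9% → Team Beta
The Platform team wins each ticket group but Team Beta wins overall — the comparison reverses. The Platform team's tickets skew toward P0, which has a lower base rate.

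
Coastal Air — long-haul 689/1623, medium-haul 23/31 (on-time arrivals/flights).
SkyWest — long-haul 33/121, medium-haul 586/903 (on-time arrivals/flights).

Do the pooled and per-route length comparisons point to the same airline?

Long-haul: Coastal Air 689/1623 = 42.5%, SkyWest 33/121 = 27.3% → Coastal Air
Medium-haul: Coastal Air 23/31 = 74.2%, SkyWest 586/903 = 64.9% → Coastal Air
Overall: Coastal Air 712/1654 = 43.0%, SkyWest 619/1024 = 60.4% → SkyWest
Coastal Air wins each route group but SkyWest wins overall — the comparison reverses. Coastal Air's flights skew toward long-haul, which has a lower base rate.

No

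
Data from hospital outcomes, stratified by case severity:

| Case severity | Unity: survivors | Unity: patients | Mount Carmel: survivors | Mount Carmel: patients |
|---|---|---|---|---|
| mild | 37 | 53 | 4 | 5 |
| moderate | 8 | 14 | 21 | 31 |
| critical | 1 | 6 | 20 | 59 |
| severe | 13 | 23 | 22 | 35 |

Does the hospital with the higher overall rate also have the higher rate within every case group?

No

Mild: Unity 37/53 = 69.8%, Mount Carmel 4/5 = 80.0% → Mount Carmel
Moderate: Unity 8/14 = 57.1%, Mount Carmel 21/31 = 67.7% → Mount Carmel
Critical: Unity 1/6 = 16.7%, Mount Carmel 20/59 = 33.9% → Mount Carmel
Severe: Unity 13/23 = 56.5%, Mount Carmel 22/35 = 62.9% → Mount Carmel
Overall: Unity 59/96 = 61.5%, Mount Carmel 67/130 = 51.5% → Unity
Mount Carmel wins each case group but Unity wins overall — the comparison reverses. Mount Carmel's patients skew toward critical, which has a lower base rate.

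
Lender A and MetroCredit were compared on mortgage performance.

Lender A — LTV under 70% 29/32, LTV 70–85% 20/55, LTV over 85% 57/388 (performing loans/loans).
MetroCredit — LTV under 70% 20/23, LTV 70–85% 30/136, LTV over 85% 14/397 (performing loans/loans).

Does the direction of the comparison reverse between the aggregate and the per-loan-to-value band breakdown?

No

LTV under 70%: Lender A 29/32 = 90.6%, MetroCredit 20/23 = 87.0% → Lender A
LTV 70–85%: Lender A 20/55 = 36.4%, MetroCredit 30/136 = 22.1% → Lender A
LTV over 85%: Lender A 57/388 = 14.7%, MetroCredit 14/397 = 3.5% → Lender A
Overall: Lender A 106/475 = 22.3%, MetroCredit 64/556 = 11.5% → Lender A
Lender A wins overall and in every loan-to-value group — no reversal.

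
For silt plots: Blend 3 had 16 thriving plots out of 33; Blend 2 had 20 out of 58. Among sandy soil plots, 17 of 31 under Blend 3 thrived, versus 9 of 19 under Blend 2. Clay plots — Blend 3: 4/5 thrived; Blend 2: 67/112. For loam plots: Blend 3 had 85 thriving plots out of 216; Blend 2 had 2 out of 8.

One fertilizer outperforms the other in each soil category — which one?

Silt: Blend 3 16/33 = 48.5%, Blend 2 20/58 = 34.5% → Blend 3
Sandy soil: Blend 3 17/31 = 54.8%, Blend 2 9/19 = 47.4% → Blend 3
Clay: Blend 3 4/5 = 80.0%, Blend 2 67/112 = 59.8% → Blend 3
Loam: Blend 3 85/216 = 39.4%, Blend 2 2/8 = 25.0% → Blend 3
Blend 3 has the higher rate in all 4 groups.

Blend 3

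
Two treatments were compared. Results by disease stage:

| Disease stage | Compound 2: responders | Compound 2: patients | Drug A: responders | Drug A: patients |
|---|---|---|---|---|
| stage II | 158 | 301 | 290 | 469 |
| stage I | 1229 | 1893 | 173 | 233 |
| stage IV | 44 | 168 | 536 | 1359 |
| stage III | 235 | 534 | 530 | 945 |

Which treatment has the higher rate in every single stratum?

Stage II: Compound 2 158/301 = 52.5%, Drug A 290/469 = 61.8% → Drug A
Stage I: Compound 2 1229/1893 = 64.9%, Drug A 173/233 = 74.2% → Drug A
Stage IV: Compound 2 44/168 = 26.2%, Drug A 536/1359 = 39.4% → Drug A
Stage III: Compound 2 235/534 = 44.0%, Drug A 530/945 = 56.1% → Drug A
Drug A has the higher rate in all 4 groups.

Drug A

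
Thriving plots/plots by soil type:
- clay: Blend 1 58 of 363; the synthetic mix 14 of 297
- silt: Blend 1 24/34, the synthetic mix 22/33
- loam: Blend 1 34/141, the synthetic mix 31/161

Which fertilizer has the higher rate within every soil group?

Clay: Blend 1 58/363 = 16.0%, the synthetic mix 14/297 = 4.7% → Blend 1
Silt: Blend 1 24/34 = 70.6%, the synthetic mix 22/33 = 66.7% → Blend 1
Loam: Blend 1 34/141 = 24.1%, the synthetic mix 31/161 = 19.3% → Blend 1
Blend 1 has the higher rate in all 3 groups.

Blend 1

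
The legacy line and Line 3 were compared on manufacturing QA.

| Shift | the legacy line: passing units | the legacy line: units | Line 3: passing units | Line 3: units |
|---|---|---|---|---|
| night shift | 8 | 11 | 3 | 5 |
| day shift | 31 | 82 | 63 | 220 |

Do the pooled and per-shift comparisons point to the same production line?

Yes

Night shift: the legacy line 8/11 = 72.7%, Line 3 3/5 = 60.0% → the legacy line
Day shift: the legacy line 31/82 = 37.8%, Line 3 63/220 = 28.6% → the legacy line
Overall: the legacy line 39/93 = 41.9%, Line 3 66/225 = 29.3% → the legacy line
The legacy line wins overall and in every shift group — no reversal.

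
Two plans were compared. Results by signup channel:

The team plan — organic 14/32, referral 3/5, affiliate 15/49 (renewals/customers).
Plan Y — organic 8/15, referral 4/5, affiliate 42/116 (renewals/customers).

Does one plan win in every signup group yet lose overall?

No

Organic: the team plan 14/32 = 43.8%, Plan Y 8/15 = 53.3% → Plan Y
Referral: the team plan 3/5 = 60.0%, Plan Y 4/5 = 80.0% → Plan Y
Affiliate: the team plan 15/49 = 30.6%, Plan Y 42/116 = 36.2% → Plan Y
Overall: the team plan 32/86 = 37.2%, Plan Y 54/136 = 39.7% → Plan Y
Plan Y wins overall and in every signup group — no reversal.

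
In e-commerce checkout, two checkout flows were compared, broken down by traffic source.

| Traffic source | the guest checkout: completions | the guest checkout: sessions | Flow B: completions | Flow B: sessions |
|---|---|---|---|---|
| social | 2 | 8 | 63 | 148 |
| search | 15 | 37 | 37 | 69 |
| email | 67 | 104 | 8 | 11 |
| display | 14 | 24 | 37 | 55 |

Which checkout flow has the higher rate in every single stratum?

Social: the guest checkout 2/8 = 25.0%, Flow B 63/148 = 42.6% → Flow B
Search: the guest checkout 15/37 = 40.5%, Flow B 37/69 = 53.6% → Flow B
Email: the guest checkout 67/104 = 64.4%, Flow B 8/11 = 72.7% → Flow B
Display: the guest checkout 14/24 = 58.3%, Flow B 37/55 = 67.3% → Flow B
Flow B has the higher rate in all 4 groups.

Flow B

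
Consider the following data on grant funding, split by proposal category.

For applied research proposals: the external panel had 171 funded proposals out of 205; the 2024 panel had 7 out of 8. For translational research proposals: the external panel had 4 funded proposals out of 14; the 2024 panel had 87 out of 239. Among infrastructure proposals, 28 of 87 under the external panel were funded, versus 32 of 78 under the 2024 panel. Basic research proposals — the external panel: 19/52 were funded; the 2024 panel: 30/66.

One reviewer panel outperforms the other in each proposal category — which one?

the 2024 panel

Applied research: the external panel 171/205 = 83.4%, the 2024 panel 7/8 = 87.5% → the 2024 panel
Translational research: the external panel 4/14 = 28.6%, the 2024 panel 87/239 = 36.4% → the 2024 panel
Infrastructure: the external panel 28/87 = 32.2%, the 2024 panel 32/78 = 41.0% → the 2024 panel
Basic research: the external panel 19/52 = 36.5%, the 2024 panel 30/66 = 45.5% → the 2024 panel
The 2024 panel has the higher rate in all 4 groups.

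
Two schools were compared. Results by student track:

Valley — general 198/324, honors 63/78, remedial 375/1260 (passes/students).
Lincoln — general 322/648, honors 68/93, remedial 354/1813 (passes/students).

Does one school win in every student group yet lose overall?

No

General: Valley 198/324 = 61.1%, Lincoln 322/648 = 49.7% → Valley
Honors: Valley 63/78 = 80.8%, Lincoln 68/93 = 73.1% → Valley
Remedial: Valley 375/1260 = 29.8%, Lincoln 354/1813 = 19.5% → Valley
Overall: Valley 636/1662 = 38.3%, Lincoln 744/2554 = 29.1% → Valley
Valley wins overall and in every student group — no reversal.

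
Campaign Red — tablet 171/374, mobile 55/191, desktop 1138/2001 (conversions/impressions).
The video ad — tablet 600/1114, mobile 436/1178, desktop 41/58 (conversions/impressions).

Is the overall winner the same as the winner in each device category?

Tablet: Campaign Red 171/374 = 45.7%, the video ad 600/1114 = 53.9% → the video ad
Mobile: Campaign Red 55/191 = 28.8%, the video ad 436/1178 = 37.0% → the video ad
Desktop: Campaign Red 1138/2001 = 56.9%, the video ad 41/58 = 70.7% → the video ad
Overall: Campaign Red 1364/2566 = 53.2%, the video ad 1077/2350 = 45.8% → Campaign Red
The video ad wins each device group but Campaign Red wins overall — the comparison reverses. The video ad's impressions skew toward mobile, which has a lower base rate.

No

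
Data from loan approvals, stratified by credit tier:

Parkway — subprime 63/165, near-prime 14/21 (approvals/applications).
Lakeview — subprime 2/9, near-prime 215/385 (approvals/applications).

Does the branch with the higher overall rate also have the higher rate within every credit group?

Subprime: Parkway 63/165 = 38.2%, Lakeview 2/9 = 22.2% → Parkway
Near-prime: Parkway 14/21 = 66.7%, Lakeview 215/385 = 55.8% → Parkway
Overall: Parkway 77/186 = 41.4%, Lakeview 217/394 = 55.1% → Lakeview
Parkway wins each credit group but Lakeview wins overall — the comparison reverses. Parkway's applications skew toward subprime, which has a lower base rate.

No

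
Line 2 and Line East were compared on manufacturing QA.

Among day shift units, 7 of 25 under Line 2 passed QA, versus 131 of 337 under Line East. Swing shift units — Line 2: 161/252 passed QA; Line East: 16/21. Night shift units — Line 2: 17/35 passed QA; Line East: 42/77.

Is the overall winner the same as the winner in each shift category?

Day shift: Line 2 7/25 = 28.0%, Line East 131/337 = 38.9% → Line East
Swing shift: Line 2 161/252 = 63.9%, Line East 16/21 = 76.2% → Line East
Night shift: Line 2 17/35 = 48.6%, Line East 42/77 = 54.5% → Line East
Overall: Line 2 185/312 = 59.3%, Line East 189/435 = 43.4% → Line 2
Line East wins each shift group but Line 2 wins overall — the comparison reverses. Line East's units skew toward day shift, which has a lower base rate.

No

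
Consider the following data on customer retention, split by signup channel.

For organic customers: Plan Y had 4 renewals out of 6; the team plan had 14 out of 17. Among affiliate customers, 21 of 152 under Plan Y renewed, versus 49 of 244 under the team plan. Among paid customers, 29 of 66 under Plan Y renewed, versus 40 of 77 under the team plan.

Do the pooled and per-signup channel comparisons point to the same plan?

Yes

Organic: Plan Y 4/6 = 66.7%, the team plan 14/17 = 82.4% → the team plan
Affiliate: Plan Y 21/152 = 13.8%, the team plan 49/244 = 20.1% → the team plan
Paid: Plan Y 29/66 = 43.9%, the team plan 40/77 = 51.9% → the team plan
Overall: Plan Y 54/224 = 24.1%, the team plan 103/338 = 30.5% → the team plan
The team plan wins overall and in every signup group — no reversal.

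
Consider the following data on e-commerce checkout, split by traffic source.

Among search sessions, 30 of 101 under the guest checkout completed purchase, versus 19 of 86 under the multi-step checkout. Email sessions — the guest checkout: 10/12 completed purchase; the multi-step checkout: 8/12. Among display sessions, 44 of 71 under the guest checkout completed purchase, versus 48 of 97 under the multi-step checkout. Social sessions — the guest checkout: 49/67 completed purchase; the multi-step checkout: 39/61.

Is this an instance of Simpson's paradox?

Search: the guest checkout 30/101 = 29.7%, the multi-step checkout 19/86 = 22.1% → the guest checkout
Email: the guest checkout 10/12 = 83.3%, the multi-step checkout 8/12 = 66.7% → the guest checkout
Display: the guest checkout 44/71 = 62.0%, the multi-step checkout 48/97 = 49.5% → the guest checkout
Social: the guest checkout 49/67 = 73.1%, the multi-step checkout 39/61 = 63.9% → the guest checkout
Overall: the guest checkout 133/251 = 53.0%, the multi-step checkout 114/256 = 44.5% → the guest checkout
The guest checkout wins overall and in every traffic group — no reversal.

No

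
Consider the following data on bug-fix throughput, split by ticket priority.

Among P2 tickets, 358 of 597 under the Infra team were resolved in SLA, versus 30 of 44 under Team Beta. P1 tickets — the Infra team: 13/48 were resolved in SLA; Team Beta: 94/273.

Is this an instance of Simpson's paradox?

P2: the Infra team 358/597 = 60.0%, Team Beta 30/44 = 68.2% → Team Beta
P1: the Infra team 13/48 = 27.1%, Team Beta 94/273 = 34.4% → Team Beta
Overall: the Infra team 371/645 = 57.5%, Team Beta 124/317 = 39.1% → the Infra team
Team Beta wins each ticket group but the Infra team wins overall — the comparison reverses. Team Beta's tickets skew toward P1, which has a lower base rate.

Yes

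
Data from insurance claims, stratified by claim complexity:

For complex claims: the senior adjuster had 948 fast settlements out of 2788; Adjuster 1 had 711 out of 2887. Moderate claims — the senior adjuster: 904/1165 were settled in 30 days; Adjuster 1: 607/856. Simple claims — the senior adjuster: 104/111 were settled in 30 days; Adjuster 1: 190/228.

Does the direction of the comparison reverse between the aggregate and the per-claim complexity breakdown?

No

Complex: the senior adjuster 948/2788 = 34.0%, Adjuster 1 711/2887 = 24.6% → the senior adjuster
Moderate: the senior adjuster 904/1165 = 77.6%, Adjuster 1 607/856 = 70.9% → the senior adjuster
Simple: the senior adjuster 104/111 = 93.7%, Adjuster 1 190/228 = 83.3% → the senior adjuster
Overall: the senior adjuster 1956/4064 = 48.1%, Adjuster 1 1508/3971 = 38.0% → the senior adjuster
The senior adjuster wins overall and in every claim group — no reversal.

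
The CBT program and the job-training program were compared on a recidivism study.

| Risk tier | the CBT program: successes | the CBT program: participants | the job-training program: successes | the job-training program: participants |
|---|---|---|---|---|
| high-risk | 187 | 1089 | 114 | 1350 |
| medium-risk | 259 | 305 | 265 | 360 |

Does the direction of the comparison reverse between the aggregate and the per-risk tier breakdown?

High-risk: the CBT program 187/1089 = 17.2%, the job-training program 114/1350 = 8.4% → the CBT program
Medium-risk: the CBT program 259/305 = 84.9%, the job-training program 265/360 = 73.6% → the CBT program
Overall: the CBT program 446/1394 = 32.0%, the job-training program 379/1710 = 22.2% → the CBT program
The CBT program wins overall and in every risk group — no reversal.

No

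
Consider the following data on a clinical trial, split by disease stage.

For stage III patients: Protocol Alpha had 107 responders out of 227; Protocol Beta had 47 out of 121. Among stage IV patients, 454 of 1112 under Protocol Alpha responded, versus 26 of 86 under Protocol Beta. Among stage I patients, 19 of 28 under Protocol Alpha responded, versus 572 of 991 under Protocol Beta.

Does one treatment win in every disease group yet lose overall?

Stage III: Protocol Alpha 107/227 = 47.1%, Protocol Beta 47/121 = 38.8% → Protocol Alpha
Stage IV: Protocol Alpha 454/1112 = 40.8%, Protocol Beta 26/86 = 30.2% → Protocol Alpha
Stage I: Protocol Alpha 19/28 = 67.9%, Protocol Beta 572/991 = 57.7% → Protocol Alpha
Overall: Protocol Alpha 580/1367 = 42.4%, Protocol Beta 645/1198 = 53.8% → Protocol Beta
Protocol Alpha wins each disease group but Protocol Beta wins overall — the comparison reverses. Protocol Alpha's patients skew toward stage IV, which has a lower base rate.

Yes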